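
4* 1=4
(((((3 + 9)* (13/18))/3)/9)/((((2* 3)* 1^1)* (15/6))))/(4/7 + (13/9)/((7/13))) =182/27675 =0.01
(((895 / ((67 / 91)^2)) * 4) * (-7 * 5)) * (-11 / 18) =5706851150 / 40401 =141255.20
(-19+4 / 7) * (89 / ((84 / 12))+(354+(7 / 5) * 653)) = -5783328 / 245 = -23605.42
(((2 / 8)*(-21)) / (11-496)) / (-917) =-3 / 254140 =-0.00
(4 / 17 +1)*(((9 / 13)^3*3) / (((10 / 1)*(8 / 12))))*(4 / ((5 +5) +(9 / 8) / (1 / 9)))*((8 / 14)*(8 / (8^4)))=19683 / 481055120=0.00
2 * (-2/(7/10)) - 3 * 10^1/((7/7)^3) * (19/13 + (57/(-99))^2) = -1965640/33033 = -59.51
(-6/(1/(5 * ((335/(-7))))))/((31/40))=402000/217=1852.53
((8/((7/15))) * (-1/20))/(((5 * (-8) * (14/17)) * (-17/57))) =-171/1960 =-0.09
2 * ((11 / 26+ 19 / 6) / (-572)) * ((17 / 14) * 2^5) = -2720 / 5577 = -0.49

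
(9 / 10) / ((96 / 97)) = 291 / 320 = 0.91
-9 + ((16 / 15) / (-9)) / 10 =-6083 / 675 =-9.01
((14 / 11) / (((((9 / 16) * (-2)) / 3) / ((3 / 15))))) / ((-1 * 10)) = 56 / 825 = 0.07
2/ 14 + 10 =71/ 7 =10.14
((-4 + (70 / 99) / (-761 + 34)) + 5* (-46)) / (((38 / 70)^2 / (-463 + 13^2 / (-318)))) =368066.04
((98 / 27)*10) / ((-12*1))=-245 / 81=-3.02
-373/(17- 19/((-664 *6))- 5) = -1486032/47827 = -31.07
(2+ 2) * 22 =88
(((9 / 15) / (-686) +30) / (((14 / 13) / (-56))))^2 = 7157347803684 / 2941225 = 2433458.10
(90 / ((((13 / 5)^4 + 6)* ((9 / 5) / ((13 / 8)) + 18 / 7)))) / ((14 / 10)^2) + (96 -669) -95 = -14045941823 / 21034461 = -667.76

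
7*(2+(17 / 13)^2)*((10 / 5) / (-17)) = -8778 / 2873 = -3.06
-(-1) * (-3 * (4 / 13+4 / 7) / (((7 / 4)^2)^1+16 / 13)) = -3840 / 6251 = -0.61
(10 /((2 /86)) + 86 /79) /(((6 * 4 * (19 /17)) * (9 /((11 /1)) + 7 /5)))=7.25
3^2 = 9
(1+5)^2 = 36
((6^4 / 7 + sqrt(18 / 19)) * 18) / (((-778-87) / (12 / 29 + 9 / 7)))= -1609632 / 245833-3726 * sqrt(38) / 667261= -6.58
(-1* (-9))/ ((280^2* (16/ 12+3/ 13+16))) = 351/ 53704000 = 0.00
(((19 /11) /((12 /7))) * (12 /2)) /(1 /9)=54.41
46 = 46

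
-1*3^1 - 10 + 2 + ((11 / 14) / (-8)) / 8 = -9867 / 896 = -11.01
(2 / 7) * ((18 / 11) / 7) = 36 / 539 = 0.07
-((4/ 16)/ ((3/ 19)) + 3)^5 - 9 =-505523863/ 248832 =-2031.59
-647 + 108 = -539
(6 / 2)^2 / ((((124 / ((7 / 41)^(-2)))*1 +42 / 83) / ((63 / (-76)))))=-11301363 / 6241880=-1.81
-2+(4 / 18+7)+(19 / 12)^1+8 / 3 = 341 / 36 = 9.47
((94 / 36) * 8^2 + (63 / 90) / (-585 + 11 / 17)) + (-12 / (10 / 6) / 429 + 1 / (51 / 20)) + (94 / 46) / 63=58618980536251 / 349927037460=167.52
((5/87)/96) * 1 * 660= 0.40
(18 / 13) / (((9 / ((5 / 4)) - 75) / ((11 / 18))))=-0.01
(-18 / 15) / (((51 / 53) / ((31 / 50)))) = -1643 / 2125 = -0.77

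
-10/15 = -2/3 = -0.67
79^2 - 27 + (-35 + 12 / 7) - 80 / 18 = 6176.27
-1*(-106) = 106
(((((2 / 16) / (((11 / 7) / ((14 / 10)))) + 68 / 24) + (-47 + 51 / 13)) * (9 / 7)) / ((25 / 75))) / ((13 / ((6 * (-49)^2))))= -6377763609 / 37180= -171537.48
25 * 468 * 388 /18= 252200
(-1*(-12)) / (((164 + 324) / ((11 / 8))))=33 / 976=0.03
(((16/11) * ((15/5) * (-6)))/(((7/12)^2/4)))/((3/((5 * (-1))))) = 276480/539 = 512.95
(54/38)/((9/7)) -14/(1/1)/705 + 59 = 804844/13395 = 60.09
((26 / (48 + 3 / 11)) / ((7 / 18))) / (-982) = -286 / 202783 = -0.00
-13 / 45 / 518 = -13 / 23310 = -0.00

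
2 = 2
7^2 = 49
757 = 757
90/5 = 18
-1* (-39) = 39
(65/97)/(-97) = -0.01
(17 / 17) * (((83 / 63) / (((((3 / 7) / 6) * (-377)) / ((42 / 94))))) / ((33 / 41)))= -47642 / 1754181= -0.03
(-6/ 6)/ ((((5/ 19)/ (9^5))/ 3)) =-3365793/ 5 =-673158.60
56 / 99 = 0.57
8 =8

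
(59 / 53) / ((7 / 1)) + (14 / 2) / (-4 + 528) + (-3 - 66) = -13380363 / 194404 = -68.83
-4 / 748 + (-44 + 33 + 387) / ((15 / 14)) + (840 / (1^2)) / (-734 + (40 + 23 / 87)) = 11841127183 / 33859155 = 349.72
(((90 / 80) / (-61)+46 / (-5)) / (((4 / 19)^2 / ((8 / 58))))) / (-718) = 8119973 / 203222720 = 0.04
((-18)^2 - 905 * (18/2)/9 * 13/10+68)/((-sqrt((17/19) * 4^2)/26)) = 20397 * sqrt(323)/68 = 5390.87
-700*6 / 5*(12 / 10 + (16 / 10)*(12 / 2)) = -9072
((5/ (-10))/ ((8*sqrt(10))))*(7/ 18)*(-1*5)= 7*sqrt(10)/ 576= 0.04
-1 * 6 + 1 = -5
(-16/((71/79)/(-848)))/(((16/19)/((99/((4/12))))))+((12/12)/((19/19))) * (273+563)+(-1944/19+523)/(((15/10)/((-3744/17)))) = 120708265988/22933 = 5263518.34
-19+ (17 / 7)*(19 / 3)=-76 / 21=-3.62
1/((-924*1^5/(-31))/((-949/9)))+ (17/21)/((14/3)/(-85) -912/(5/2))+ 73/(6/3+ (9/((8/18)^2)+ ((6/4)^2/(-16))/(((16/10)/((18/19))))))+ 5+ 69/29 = 1266440699902765/235530657600084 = 5.38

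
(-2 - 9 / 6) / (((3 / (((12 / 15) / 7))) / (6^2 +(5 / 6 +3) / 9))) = -1967 / 405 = -4.86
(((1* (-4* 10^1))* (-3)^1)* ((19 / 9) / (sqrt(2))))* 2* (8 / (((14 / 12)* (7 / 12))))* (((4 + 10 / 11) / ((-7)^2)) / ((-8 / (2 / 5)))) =-393984* sqrt(2) / 26411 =-21.10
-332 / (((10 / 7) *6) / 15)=-581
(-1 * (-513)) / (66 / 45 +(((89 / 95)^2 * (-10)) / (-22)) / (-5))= 152784225 / 413047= 369.90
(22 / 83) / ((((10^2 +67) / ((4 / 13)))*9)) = 0.00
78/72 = 13/12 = 1.08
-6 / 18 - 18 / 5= -59 / 15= -3.93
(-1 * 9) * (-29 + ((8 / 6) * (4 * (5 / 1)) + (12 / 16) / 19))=1569 / 76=20.64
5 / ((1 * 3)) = 5 / 3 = 1.67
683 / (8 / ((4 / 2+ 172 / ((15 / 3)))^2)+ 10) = 5655923 / 82860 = 68.26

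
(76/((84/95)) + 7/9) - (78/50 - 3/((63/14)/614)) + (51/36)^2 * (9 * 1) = 12916663/25200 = 512.57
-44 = -44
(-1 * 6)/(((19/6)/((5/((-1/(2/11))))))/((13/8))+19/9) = 3510/19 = 184.74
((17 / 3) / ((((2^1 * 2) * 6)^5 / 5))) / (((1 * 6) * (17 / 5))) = 25 / 143327232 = 0.00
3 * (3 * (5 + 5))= 90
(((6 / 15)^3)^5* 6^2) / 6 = 196608 / 30517578125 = 0.00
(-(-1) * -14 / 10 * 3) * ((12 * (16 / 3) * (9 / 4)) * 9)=-27216 / 5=-5443.20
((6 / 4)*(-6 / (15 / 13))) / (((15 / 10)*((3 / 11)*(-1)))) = 286 / 15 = 19.07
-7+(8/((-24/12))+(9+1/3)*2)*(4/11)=-5/3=-1.67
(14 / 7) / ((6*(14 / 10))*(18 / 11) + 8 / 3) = 165 / 1354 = 0.12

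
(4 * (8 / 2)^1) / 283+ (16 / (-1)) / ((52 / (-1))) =1340 / 3679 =0.36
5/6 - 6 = -31/6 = -5.17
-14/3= -4.67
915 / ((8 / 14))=6405 / 4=1601.25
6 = 6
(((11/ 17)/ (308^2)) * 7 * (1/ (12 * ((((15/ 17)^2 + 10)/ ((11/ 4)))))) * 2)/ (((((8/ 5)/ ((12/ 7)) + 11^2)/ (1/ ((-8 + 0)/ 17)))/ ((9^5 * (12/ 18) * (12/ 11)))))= -17065161/ 11230586752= -0.00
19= 19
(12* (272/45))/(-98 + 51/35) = -7616/10137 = -0.75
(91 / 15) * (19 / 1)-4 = 1669 / 15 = 111.27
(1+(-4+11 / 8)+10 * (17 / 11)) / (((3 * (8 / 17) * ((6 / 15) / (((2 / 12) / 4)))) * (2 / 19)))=1965455 / 202752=9.69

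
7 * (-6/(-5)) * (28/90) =196/75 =2.61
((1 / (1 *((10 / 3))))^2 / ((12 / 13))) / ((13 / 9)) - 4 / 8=-173 / 400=-0.43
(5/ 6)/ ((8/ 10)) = 25/ 24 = 1.04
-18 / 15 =-6 / 5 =-1.20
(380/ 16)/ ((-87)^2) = 95/ 30276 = 0.00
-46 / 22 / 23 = -1 / 11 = -0.09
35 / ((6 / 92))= 1610 / 3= 536.67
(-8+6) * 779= -1558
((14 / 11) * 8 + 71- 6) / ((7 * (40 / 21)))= 2481 / 440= 5.64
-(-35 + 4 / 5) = 171 / 5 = 34.20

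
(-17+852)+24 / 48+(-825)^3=-1123029579 / 2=-561514789.50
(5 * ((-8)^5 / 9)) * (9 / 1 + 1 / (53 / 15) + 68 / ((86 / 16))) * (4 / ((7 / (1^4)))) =-228171.20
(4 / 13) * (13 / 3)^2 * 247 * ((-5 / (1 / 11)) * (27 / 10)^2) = -2861001 / 5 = -572200.20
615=615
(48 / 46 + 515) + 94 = 14031 / 23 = 610.04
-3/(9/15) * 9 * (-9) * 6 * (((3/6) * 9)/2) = 10935/2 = 5467.50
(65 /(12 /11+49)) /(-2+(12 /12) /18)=-2574 /3857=-0.67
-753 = -753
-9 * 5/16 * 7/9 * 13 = -28.44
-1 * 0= 0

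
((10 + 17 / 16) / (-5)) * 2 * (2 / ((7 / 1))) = -177 / 140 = -1.26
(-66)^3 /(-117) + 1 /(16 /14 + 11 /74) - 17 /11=2456.46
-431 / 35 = -12.31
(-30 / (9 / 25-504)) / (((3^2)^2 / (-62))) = -15500 / 339957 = -0.05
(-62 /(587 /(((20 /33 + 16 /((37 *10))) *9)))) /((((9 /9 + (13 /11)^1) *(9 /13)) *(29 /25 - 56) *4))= 1996865 /1071962964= 0.00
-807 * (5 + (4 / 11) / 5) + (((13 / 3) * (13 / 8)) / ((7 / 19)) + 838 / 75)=-62576429 / 15400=-4063.40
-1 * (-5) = 5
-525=-525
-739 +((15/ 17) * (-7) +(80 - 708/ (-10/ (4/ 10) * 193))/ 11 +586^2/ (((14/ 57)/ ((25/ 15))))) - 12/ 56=29425250832779/ 12631850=2329449.04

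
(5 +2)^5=16807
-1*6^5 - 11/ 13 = -101099/ 13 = -7776.85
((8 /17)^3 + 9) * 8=357832 /4913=72.83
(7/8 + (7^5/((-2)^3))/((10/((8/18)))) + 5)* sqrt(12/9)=-31499* sqrt(3)/540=-101.03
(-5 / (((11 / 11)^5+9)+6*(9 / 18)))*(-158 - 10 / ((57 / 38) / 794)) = 6290 / 3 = 2096.67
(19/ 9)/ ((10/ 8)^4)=4864/ 5625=0.86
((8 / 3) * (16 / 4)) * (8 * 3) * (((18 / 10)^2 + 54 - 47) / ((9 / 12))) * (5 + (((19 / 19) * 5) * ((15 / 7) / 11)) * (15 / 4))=34930688 / 1155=30243.02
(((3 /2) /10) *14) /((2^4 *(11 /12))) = 63 /440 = 0.14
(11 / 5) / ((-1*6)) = -11 / 30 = -0.37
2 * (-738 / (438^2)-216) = -2302169 / 5329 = -432.01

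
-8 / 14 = -0.57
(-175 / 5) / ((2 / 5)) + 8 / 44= -1921 / 22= -87.32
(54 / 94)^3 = 19683 / 103823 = 0.19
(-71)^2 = 5041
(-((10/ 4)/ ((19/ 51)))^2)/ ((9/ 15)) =-75.05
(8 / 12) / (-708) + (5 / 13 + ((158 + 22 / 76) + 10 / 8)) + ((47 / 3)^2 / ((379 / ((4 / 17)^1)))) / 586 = 158386897569695 / 990392213772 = 159.92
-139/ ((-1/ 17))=2363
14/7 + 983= 985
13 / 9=1.44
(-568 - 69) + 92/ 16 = -631.25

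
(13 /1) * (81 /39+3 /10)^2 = 95481 /1300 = 73.45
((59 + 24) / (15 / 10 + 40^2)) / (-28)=-83 / 44842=-0.00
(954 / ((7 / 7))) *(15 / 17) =14310 / 17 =841.76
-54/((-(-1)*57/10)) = -180/19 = -9.47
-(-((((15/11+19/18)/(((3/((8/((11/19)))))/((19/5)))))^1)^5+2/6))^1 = 158311890207727906682829386501/1163042791935190959375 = 136118714.90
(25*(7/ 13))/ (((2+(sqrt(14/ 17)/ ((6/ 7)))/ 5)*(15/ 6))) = 1071000/ 393341 - 7350*sqrt(238)/ 393341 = 2.43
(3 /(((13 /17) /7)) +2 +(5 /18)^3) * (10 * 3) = 11176405 /12636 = 884.49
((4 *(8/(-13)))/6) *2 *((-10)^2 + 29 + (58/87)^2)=-37280/351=-106.21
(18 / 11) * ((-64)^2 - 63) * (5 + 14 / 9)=475894 / 11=43263.09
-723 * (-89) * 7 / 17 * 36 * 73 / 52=295931853 / 221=1339058.16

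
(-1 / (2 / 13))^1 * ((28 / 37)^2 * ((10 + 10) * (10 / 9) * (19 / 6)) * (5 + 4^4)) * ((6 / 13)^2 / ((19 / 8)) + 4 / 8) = -2152530800 / 53391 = -40316.36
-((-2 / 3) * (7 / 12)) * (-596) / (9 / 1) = -2086 / 81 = -25.75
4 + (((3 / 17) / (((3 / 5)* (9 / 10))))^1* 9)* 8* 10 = 4068 / 17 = 239.29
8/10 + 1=9/5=1.80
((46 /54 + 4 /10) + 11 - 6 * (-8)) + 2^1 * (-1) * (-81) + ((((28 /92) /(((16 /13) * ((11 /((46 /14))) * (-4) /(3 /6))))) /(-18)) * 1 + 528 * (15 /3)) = 1088113859 /380160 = 2862.25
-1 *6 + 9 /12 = -5.25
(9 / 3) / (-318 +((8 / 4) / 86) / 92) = -11868 / 1258007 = -0.01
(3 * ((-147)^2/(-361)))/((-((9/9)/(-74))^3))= -26269456248/361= -72768576.86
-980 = -980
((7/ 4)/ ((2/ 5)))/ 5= 7/ 8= 0.88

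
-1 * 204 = -204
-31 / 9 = -3.44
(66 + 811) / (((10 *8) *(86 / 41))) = 35957 / 6880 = 5.23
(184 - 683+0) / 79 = -499 / 79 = -6.32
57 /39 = 19 /13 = 1.46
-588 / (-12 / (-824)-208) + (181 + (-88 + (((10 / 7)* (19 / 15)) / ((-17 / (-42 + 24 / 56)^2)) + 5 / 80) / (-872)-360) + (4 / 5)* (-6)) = -936801363579691 / 3485616928640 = -268.76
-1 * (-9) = 9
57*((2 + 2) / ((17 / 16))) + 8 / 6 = 215.92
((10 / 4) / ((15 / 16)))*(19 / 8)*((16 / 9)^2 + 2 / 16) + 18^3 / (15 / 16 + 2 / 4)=182328901 / 44712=4077.85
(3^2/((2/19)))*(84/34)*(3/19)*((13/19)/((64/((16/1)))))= 7371/1292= 5.71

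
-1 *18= -18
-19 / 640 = -0.03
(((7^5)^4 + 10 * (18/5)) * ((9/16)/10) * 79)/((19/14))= 397126109363215108149/1520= 261267177212641518.52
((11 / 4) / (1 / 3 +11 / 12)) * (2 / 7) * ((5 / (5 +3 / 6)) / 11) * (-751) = -3004 / 77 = -39.01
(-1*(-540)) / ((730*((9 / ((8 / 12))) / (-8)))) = -32 / 73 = -0.44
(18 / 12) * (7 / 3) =7 / 2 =3.50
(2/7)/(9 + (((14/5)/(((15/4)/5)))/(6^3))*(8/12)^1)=2430/76643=0.03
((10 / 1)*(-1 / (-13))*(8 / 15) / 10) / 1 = 8 / 195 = 0.04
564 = 564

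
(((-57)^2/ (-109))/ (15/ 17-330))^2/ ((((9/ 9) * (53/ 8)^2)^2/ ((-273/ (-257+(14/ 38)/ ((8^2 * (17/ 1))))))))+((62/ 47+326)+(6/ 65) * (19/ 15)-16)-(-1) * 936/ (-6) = 4218495815311029971675282386/ 27139747150850903481993925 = 155.44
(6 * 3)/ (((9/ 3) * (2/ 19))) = 57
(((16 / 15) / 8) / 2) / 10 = 1 / 150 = 0.01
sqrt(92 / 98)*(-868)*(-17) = 2108*sqrt(46) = 14297.15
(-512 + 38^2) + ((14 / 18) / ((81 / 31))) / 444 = 301666249 / 323676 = 932.00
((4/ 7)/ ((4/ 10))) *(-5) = -50/ 7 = -7.14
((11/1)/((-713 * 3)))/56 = -11/119784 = -0.00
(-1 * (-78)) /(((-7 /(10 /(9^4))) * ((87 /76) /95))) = -1877200 /1331883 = -1.41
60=60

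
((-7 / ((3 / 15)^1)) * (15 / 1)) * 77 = -40425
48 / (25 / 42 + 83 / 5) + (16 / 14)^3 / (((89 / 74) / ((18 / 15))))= 2359442208 / 551164985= 4.28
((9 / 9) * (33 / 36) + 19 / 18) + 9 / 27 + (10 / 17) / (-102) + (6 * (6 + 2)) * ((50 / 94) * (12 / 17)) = 9937369 / 488988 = 20.32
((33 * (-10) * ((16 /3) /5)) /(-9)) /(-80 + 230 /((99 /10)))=-968 /1405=-0.69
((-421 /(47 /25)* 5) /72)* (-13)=684125 /3384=202.16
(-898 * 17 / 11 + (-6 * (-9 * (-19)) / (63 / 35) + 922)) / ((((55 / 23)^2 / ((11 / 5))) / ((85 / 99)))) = -11385138 / 33275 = -342.15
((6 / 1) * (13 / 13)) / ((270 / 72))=8 / 5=1.60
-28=-28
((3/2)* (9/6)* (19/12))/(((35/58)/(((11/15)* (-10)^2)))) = 6061/14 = 432.93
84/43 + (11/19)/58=93041/47386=1.96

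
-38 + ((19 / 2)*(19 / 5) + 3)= 11 / 10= 1.10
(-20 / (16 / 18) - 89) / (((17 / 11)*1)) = -2453 / 34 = -72.15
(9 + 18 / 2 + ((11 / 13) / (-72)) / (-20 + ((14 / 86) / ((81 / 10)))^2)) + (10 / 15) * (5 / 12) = 4150891459219 / 227093143680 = 18.28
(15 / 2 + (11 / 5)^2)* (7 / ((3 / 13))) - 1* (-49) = 63497 / 150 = 423.31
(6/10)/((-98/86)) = -129/245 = -0.53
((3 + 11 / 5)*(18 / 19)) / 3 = 156 / 95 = 1.64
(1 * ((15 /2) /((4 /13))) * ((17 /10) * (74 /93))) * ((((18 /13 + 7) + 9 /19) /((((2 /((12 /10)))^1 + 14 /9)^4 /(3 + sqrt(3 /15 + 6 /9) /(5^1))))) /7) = 752465781 * sqrt(195) /145805978150 + 6772192029 /5832239126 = 1.23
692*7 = 4844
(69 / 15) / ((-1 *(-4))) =23 / 20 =1.15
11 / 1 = 11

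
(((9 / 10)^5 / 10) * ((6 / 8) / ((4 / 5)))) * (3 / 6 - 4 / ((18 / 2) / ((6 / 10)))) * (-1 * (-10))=413343 / 3200000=0.13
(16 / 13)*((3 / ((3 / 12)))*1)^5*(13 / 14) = 1990656 / 7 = 284379.43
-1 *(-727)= 727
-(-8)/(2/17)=68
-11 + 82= 71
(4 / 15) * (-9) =-12 / 5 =-2.40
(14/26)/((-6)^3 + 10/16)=-56/22399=-0.00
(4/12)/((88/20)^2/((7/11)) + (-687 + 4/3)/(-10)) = 350/103939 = 0.00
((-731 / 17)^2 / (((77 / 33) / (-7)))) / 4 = -5547 / 4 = -1386.75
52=52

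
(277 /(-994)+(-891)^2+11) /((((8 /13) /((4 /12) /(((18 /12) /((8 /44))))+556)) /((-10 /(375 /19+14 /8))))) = -3832023152143420 /11478357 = -333847705.92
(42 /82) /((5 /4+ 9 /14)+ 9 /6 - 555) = -0.00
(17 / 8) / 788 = 17 / 6304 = 0.00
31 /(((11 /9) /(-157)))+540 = -37863 /11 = -3442.09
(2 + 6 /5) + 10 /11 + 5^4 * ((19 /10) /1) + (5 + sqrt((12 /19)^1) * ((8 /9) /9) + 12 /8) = 16 * sqrt(57) /1539 + 65896 /55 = 1198.19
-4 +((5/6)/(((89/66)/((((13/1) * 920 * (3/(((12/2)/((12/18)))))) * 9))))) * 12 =23680444/89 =266072.40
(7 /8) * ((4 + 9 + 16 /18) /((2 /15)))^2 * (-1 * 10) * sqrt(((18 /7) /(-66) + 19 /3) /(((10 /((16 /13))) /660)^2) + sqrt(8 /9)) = -1953125 * sqrt(49686 * sqrt(2) + 3095414784) /5616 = -19349390.77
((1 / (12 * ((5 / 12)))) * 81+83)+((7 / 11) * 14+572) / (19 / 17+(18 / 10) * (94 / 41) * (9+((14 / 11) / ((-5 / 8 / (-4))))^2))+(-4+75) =2830288603553 / 16449286265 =172.06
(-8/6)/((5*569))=-4/8535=-0.00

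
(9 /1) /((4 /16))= 36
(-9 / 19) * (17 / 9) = -17 / 19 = -0.89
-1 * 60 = -60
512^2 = 262144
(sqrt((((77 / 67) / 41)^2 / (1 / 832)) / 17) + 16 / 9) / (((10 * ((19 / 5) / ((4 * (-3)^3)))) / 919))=-88224 / 19 - 30569616 * sqrt(221) / 887281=-5155.55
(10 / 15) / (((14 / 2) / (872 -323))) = 52.29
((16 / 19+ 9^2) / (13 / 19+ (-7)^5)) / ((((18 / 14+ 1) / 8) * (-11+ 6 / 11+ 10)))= 23947 / 638640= 0.04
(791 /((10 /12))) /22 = 2373 /55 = 43.15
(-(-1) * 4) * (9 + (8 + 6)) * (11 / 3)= 1012 / 3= 337.33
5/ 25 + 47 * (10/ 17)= 2367/ 85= 27.85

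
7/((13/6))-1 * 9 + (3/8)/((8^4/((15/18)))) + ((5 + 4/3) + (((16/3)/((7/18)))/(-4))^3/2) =-17171806907/876675072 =-19.59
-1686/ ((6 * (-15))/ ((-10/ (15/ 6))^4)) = 71936/ 15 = 4795.73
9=9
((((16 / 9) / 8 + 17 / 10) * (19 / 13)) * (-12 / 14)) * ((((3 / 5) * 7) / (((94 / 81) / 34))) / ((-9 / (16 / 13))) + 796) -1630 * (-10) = 60147939736 / 4170075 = 14423.71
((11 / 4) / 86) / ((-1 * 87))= -11 / 29928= -0.00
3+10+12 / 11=155 / 11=14.09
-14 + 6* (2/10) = -64/5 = -12.80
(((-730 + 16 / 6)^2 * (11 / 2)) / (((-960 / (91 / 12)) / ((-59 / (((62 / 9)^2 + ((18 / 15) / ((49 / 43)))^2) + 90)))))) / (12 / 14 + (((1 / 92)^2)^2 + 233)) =1653130500575718028865 / 39504176119536913503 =41.85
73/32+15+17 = 1097/32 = 34.28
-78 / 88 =-39 / 44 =-0.89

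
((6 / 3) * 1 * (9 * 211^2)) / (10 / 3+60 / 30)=1202067 / 8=150258.38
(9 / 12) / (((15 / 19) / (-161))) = -3059 / 20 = -152.95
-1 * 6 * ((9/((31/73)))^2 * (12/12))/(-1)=2695.00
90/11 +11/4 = 10.93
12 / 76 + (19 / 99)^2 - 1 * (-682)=127037620 / 186219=682.19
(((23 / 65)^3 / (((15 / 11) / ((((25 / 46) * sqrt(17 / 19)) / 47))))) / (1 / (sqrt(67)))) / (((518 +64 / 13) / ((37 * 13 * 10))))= 19573 * sqrt(21641) / 107615430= 0.03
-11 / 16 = -0.69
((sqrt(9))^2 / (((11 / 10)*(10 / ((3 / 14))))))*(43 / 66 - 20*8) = -94653 / 3388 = -27.94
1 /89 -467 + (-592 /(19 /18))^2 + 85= 10093706987 /32129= 314161.88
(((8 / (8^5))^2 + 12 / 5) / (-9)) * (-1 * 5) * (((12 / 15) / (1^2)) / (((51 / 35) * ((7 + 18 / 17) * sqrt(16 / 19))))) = 1409286179 * sqrt(19) / 62058921984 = 0.10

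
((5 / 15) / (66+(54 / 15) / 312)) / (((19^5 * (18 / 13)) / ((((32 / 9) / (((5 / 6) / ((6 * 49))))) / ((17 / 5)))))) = 10599680 / 19506254795883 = 0.00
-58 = -58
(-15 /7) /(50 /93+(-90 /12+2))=2790 /6461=0.43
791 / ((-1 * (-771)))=791 / 771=1.03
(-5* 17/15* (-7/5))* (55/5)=1309/15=87.27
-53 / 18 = -2.94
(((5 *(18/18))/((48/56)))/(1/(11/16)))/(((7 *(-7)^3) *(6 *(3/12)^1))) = -55/49392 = -0.00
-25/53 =-0.47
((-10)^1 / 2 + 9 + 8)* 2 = 24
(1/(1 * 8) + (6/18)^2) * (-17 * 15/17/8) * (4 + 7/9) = -3655/1728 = -2.12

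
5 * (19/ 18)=95/ 18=5.28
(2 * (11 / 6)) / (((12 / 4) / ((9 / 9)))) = 11 / 9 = 1.22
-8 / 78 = -4 / 39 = -0.10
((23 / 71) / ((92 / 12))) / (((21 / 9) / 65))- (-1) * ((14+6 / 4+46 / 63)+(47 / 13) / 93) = 62897329 / 3605238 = 17.45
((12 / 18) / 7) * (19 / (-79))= -38 / 1659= -0.02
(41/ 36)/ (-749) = -41/ 26964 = -0.00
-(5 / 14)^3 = -125 / 2744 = -0.05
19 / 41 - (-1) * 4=183 / 41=4.46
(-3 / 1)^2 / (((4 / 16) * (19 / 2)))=72 / 19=3.79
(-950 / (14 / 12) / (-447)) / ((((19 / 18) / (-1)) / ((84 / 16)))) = -1350 / 149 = -9.06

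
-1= -1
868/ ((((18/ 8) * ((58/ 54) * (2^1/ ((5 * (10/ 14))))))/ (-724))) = -13466400/ 29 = -464358.62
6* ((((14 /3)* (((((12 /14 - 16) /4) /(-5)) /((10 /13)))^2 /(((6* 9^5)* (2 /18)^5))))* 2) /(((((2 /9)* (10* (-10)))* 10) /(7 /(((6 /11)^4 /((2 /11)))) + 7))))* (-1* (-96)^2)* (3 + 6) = 72151.52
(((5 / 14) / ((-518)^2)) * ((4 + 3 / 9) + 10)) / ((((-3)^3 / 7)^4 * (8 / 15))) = 7525 / 46562734656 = 0.00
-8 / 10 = -4 / 5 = -0.80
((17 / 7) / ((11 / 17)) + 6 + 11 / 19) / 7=15116 / 10241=1.48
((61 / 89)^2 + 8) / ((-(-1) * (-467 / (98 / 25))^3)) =-63143630088 / 12605227289421875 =-0.00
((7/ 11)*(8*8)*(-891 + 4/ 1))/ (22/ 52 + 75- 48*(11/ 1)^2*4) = 10331776/ 6622781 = 1.56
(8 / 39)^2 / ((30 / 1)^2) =16 / 342225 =0.00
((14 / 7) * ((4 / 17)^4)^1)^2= 262144 / 6975757441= 0.00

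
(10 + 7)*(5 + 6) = 187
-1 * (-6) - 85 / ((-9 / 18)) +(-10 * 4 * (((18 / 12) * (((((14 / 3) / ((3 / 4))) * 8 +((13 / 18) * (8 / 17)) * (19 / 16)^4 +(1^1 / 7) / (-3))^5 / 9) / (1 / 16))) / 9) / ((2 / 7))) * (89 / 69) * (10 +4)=-991315908312838991352876782832617009353583381 / 4067031891493589429398546409324544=-243744316435.34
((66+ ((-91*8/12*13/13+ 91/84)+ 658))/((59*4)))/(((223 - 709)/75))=-199325/458784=-0.43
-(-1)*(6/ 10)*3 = 9/ 5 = 1.80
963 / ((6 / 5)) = 1605 / 2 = 802.50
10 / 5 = 2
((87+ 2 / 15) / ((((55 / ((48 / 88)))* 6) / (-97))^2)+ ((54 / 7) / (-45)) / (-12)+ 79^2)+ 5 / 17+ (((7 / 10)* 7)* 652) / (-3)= 2255648001823 / 435569750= 5178.61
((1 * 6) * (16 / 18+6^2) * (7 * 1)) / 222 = 2324 / 333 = 6.98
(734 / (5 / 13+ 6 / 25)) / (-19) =-238550 / 3857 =-61.85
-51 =-51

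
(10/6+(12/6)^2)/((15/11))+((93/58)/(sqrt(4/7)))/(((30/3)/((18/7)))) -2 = 2.70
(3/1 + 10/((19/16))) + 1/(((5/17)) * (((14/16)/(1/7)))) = 55749/4655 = 11.98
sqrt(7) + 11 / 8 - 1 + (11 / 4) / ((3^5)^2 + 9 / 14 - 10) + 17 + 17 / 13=sqrt(7) + 1606000369 / 85961720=21.33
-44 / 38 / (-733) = 22 / 13927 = 0.00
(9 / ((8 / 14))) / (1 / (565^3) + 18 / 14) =79539697125 / 6493036528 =12.25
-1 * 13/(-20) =13/20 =0.65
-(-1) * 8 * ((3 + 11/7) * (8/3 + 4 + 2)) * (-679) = -645632/3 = -215210.67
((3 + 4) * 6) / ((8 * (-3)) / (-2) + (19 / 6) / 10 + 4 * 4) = 2520 / 1699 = 1.48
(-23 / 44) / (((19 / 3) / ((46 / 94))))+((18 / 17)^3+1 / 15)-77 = -219449691589 / 2895623940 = -75.79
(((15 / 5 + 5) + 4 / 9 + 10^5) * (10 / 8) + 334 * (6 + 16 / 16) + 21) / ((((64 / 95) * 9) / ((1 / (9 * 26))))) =54450485 / 606528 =89.77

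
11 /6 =1.83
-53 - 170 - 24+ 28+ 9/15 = -1092/5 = -218.40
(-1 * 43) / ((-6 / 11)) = 473 / 6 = 78.83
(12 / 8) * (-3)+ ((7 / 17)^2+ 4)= -191 / 578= -0.33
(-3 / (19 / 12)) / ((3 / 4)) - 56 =-1112 / 19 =-58.53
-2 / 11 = -0.18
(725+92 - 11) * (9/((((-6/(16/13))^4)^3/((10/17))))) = 42606075576320/1799029744827343821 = 0.00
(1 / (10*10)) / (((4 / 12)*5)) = 3 / 500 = 0.01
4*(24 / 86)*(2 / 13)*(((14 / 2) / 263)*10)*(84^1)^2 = 47416320 / 147017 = 322.52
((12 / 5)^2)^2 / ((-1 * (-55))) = 20736 / 34375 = 0.60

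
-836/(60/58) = -12122/15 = -808.13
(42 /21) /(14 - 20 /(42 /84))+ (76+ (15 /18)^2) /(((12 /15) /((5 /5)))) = 179321 /1872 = 95.79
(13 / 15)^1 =13 / 15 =0.87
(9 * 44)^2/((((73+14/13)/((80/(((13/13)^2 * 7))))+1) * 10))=16308864/7781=2095.99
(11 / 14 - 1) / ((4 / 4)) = -3 / 14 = -0.21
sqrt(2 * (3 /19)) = sqrt(114) /19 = 0.56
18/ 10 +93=474/ 5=94.80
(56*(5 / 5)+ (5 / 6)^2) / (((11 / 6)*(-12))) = -2041 / 792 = -2.58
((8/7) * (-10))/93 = -80/651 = -0.12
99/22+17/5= 79/10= 7.90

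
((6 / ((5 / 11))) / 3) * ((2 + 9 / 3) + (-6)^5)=-170962 / 5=-34192.40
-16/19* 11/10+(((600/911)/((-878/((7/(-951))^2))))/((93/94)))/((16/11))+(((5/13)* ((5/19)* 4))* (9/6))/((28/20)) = -95486352198000509/193865539553668710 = -0.49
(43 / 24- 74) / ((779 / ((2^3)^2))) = -13864 / 2337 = -5.93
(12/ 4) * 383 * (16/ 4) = 4596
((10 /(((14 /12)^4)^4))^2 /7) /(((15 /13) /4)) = 2759002518114752306589204480 /7730993719707444524137094407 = 0.36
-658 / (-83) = 658 / 83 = 7.93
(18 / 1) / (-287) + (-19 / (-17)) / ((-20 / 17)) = -5813 / 5740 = -1.01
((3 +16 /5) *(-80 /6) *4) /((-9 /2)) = 1984 /27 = 73.48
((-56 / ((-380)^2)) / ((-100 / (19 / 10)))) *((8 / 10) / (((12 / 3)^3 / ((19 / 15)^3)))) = 0.00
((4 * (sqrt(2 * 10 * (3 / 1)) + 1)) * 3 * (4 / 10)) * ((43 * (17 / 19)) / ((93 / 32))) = 555.75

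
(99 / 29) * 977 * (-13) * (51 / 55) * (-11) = 64127349 / 145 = 442257.58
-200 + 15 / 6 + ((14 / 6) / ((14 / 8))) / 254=-150491 / 762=-197.49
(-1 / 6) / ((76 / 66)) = -11 / 76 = -0.14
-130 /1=-130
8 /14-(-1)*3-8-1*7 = -80 /7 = -11.43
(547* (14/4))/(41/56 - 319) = -107212/17823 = -6.02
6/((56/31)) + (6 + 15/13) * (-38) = -268.52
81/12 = 6.75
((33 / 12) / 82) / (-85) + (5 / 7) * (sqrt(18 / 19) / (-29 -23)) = -15 * sqrt(38) / 6916 -11 / 27880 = -0.01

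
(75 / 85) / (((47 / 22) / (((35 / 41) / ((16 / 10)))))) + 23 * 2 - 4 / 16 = 1505943 / 32759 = 45.97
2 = 2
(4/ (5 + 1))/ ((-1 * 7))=-2/ 21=-0.10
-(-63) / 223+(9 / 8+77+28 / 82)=5760015 / 73144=78.75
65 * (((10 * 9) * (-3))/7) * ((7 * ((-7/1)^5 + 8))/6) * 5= 245685375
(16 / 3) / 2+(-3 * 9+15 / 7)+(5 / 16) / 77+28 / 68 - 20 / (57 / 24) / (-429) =-337627175 / 15519504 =-21.76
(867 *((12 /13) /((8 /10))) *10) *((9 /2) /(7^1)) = 585225 /91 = 6431.04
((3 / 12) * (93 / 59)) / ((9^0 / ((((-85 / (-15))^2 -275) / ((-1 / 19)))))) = 643777 / 354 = 1818.58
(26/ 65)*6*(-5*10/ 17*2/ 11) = -240/ 187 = -1.28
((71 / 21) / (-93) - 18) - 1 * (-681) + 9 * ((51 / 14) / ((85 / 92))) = 6820358 / 9765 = 698.45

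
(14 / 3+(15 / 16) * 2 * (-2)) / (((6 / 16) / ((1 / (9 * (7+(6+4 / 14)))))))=0.02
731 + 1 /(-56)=40935 /56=730.98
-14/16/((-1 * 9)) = 7/72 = 0.10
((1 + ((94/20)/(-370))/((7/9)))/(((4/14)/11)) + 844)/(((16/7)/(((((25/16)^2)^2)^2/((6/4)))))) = 278814263916015625/30511447670784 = 9138.02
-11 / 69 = -0.16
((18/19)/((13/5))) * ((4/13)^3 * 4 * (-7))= -0.30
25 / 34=0.74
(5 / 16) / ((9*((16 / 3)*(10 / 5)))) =5 / 1536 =0.00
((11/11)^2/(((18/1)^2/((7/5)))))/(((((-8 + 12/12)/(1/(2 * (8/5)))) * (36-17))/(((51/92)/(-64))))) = 17/193314816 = 0.00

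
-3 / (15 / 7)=-7 / 5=-1.40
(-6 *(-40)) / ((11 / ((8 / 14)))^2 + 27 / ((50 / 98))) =96000 / 169393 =0.57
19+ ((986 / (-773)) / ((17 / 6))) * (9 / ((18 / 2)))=14339 / 773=18.55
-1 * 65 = -65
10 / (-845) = -2 / 169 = -0.01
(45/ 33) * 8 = 120/ 11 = 10.91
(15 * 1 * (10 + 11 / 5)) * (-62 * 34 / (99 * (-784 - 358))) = 64294 / 18843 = 3.41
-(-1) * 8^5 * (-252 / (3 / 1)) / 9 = -917504 / 3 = -305834.67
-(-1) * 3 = 3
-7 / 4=-1.75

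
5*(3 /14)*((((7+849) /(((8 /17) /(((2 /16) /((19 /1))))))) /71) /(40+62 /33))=900405 /208803616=0.00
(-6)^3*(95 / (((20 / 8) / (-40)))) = 328320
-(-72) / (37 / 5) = 360 / 37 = 9.73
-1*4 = -4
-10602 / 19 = -558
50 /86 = 25 /43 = 0.58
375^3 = 52734375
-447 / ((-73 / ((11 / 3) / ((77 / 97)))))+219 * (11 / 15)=482598 / 2555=188.88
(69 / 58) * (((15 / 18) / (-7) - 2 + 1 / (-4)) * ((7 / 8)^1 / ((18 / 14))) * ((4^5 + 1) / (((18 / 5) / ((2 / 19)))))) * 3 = -164199875 / 952128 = -172.46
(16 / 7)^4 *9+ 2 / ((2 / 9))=611433 / 2401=254.66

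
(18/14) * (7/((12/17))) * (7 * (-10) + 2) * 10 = -8670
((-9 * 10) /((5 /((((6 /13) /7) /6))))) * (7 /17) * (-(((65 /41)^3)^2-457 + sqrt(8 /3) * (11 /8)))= -37716817455216 /1049773037261 + 33 * sqrt(6) /442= -35.75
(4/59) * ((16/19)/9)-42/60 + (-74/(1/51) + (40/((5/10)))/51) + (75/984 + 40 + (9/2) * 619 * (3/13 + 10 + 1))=27550.26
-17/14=-1.21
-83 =-83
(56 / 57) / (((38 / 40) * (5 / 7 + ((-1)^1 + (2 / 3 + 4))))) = 0.24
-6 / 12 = -1 / 2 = -0.50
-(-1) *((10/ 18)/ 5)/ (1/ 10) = 10/ 9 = 1.11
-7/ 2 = -3.50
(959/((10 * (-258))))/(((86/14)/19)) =-127547/110940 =-1.15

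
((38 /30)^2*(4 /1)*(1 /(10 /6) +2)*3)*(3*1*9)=168948 /125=1351.58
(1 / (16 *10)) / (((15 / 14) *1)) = 7 / 1200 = 0.01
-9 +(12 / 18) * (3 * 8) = 7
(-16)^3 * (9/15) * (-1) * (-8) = -98304/5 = -19660.80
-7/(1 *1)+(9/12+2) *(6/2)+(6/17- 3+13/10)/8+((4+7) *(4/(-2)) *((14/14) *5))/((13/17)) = -2524077/17680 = -142.76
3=3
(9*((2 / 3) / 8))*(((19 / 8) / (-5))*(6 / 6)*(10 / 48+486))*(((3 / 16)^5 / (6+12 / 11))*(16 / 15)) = -65848167 / 10905190400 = -0.01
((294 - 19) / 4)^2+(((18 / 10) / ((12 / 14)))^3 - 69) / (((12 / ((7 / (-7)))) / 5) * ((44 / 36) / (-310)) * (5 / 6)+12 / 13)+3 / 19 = 598255687811 / 128310800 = 4662.55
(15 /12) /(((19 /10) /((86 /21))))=1075 /399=2.69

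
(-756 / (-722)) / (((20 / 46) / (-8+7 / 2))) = -39123 / 3610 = -10.84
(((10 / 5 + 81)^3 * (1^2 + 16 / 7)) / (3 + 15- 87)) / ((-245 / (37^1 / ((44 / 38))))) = 401966261 / 113190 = 3551.25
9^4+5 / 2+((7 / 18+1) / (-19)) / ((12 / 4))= 3367063 / 513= 6563.48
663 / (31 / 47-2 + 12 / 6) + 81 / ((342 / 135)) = 1037.17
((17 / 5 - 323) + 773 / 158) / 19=-248619 / 15010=-16.56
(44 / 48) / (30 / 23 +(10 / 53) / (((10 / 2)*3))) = 13409 / 19264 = 0.70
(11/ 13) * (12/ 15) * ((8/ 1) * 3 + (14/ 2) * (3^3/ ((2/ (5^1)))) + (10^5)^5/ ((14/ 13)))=2860000000000000000000152922/ 455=6285714285714285714286050.00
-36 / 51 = -12 / 17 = -0.71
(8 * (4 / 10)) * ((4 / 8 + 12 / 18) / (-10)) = -0.37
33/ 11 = 3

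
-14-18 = -32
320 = 320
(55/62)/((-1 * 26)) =-55/1612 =-0.03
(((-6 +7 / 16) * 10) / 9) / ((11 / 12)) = -445 / 66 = -6.74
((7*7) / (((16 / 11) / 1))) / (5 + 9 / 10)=2695 / 472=5.71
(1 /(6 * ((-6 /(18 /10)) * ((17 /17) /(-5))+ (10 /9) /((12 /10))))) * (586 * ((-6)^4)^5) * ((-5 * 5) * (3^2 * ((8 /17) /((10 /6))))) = -10412592990961753128960 /731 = -14244313257129621243.45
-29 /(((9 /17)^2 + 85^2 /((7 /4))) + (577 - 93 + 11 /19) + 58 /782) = -25637479 /4078573551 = -0.01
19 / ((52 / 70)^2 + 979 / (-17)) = -395675 / 1187783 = -0.33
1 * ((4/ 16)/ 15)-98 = -5879/ 60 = -97.98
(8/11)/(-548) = -2/1507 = -0.00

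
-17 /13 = -1.31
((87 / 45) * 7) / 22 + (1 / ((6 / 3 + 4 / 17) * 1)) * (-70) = -30.70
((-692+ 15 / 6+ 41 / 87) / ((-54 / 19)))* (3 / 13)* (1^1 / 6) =2277929 / 244296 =9.32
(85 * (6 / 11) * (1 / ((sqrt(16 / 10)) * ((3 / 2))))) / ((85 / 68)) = 68 * sqrt(10) / 11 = 19.55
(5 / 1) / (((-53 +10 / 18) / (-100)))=9.53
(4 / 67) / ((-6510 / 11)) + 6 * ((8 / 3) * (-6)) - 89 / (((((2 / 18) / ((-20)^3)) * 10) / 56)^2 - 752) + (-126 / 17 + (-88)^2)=3463116656747824800619724 / 453245608024469892555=7640.71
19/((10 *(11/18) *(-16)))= -171/880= -0.19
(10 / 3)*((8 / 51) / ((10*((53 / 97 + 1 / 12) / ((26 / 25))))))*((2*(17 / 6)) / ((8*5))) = 10088 / 824625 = 0.01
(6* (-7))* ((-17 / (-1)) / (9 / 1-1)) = -357 / 4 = -89.25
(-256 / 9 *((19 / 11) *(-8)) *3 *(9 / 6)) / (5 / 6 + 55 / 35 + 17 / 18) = 1225728 / 2321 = 528.10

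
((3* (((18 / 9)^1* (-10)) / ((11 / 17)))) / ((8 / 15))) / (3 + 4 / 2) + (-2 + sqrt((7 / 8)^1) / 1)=-35.84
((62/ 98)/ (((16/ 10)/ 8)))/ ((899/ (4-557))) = -395/ 203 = -1.95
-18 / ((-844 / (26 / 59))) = 117 / 12449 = 0.01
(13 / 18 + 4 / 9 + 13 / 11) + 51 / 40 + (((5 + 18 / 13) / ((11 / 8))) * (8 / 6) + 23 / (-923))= 11927389 / 1218360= 9.79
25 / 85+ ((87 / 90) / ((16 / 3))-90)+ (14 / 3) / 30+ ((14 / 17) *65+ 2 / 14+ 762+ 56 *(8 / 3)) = 30009815 / 34272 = 875.64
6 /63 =2 /21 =0.10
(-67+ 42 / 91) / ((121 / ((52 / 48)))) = -865 / 1452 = -0.60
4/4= 1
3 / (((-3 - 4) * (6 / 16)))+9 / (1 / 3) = 181 / 7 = 25.86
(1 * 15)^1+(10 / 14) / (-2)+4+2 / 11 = 2899 / 154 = 18.82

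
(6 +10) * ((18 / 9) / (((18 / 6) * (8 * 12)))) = 1 / 9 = 0.11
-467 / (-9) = 467 / 9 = 51.89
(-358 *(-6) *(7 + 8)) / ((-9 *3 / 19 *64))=-17005 / 48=-354.27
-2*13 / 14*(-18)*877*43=8824374 / 7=1260624.86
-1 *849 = -849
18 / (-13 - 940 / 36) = -81 / 176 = -0.46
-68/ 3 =-22.67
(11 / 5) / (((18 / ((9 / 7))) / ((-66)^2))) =23958 / 35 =684.51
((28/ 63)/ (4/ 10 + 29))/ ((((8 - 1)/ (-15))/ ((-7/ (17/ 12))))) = 400/ 2499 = 0.16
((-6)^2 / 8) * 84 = 378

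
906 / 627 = 1.44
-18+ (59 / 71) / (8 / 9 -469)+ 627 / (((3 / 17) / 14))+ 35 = 14884060826 / 299123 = 49759.00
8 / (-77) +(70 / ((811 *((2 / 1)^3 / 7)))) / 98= -51519 / 499576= -0.10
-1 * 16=-16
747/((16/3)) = 2241/16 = 140.06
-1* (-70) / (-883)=-0.08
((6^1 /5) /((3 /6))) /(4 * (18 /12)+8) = 6 /35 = 0.17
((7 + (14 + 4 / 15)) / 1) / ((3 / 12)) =1276 / 15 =85.07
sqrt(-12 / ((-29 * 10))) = sqrt(870) / 145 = 0.20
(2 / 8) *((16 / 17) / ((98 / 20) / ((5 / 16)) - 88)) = -25 / 7684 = -0.00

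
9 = 9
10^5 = 100000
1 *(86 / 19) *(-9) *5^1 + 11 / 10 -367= -108221 / 190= -569.58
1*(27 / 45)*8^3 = 1536 / 5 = 307.20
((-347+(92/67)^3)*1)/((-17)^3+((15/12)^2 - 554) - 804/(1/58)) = 0.01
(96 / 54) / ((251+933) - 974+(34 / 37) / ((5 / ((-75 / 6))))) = 592 / 69165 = 0.01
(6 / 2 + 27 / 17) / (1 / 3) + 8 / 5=1306 / 85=15.36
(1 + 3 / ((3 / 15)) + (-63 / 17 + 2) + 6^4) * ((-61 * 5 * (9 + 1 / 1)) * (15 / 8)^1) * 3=-1528621875 / 68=-22479733.46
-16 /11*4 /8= -8 /11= -0.73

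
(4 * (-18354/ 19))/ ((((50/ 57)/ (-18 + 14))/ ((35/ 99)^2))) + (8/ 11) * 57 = 2443400/ 1089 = 2243.71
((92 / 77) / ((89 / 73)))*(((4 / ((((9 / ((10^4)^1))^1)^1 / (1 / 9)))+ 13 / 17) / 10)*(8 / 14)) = 9147903896 / 330280335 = 27.70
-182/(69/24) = -63.30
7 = 7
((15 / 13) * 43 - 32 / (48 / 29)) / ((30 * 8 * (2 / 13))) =1181 / 1440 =0.82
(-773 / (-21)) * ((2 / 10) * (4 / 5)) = 3092 / 525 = 5.89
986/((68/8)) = 116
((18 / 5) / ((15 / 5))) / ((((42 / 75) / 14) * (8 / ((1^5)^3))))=15 / 4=3.75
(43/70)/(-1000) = -43/70000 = -0.00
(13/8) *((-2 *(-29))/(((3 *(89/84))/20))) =52780/89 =593.03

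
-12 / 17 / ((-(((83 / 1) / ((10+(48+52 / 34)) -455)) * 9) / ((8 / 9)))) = -96 / 289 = -0.33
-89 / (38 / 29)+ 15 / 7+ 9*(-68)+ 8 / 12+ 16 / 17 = -9172927 / 13566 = -676.17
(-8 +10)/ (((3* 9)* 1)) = 2/ 27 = 0.07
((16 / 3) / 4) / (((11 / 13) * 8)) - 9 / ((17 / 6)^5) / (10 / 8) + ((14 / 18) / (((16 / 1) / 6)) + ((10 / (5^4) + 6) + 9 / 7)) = 7.75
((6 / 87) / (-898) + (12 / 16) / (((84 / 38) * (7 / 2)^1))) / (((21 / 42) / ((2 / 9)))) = 27467 / 638029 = 0.04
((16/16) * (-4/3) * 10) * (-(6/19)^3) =2880/6859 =0.42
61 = 61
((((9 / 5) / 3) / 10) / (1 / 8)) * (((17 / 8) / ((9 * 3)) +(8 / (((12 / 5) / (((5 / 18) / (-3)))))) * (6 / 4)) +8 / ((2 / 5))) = 4237 / 450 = 9.42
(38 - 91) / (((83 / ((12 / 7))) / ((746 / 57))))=-158152 / 11039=-14.33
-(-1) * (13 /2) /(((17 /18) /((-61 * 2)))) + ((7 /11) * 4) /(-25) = -3925826 /4675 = -839.75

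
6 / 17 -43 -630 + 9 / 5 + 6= -56512 / 85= -664.85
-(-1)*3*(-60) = -180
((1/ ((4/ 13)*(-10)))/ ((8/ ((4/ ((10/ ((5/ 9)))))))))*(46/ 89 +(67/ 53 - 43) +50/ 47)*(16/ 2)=5786534/ 1995291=2.90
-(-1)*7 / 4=7 / 4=1.75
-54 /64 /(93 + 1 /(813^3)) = -14508930519 /1599206563904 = -0.01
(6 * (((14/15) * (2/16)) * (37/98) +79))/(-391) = -66397/54740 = -1.21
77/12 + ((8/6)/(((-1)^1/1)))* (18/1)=-17.58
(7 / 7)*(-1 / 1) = -1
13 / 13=1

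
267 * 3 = 801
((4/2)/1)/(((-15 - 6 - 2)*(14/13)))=-13/161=-0.08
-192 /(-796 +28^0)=64 /265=0.24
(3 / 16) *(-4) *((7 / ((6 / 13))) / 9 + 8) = -523 / 72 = -7.26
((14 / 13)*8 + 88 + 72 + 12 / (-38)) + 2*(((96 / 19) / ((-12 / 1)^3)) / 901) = 337091117 / 2002923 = 168.30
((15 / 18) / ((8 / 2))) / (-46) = -5 / 1104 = -0.00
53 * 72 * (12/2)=22896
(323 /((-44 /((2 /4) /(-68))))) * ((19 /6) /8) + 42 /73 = 735985 /1233408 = 0.60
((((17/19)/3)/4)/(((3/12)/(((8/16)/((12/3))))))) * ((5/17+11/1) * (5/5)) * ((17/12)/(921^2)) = 34/48349737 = 0.00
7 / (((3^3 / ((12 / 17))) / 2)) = 56 / 153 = 0.37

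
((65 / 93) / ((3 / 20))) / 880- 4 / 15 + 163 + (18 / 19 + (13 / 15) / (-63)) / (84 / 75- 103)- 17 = 9090255569261 / 62377609140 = 145.73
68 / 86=34 / 43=0.79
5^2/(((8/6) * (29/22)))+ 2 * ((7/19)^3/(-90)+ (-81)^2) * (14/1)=3288993140779/17901990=183722.21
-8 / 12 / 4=-1 / 6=-0.17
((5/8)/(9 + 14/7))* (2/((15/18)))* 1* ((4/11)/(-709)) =-6/85789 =-0.00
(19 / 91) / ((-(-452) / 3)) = 57 / 41132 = 0.00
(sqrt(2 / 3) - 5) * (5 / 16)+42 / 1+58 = 5 * sqrt(6) / 48+1575 / 16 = 98.69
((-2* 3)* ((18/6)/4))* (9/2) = -81/4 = -20.25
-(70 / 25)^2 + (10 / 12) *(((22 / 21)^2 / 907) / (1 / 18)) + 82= 247252466 / 3333225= 74.18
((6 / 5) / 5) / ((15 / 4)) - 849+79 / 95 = -848.10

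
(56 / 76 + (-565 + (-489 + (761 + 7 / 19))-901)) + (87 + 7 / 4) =-83915 / 76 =-1104.14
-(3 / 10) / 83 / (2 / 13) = -39 / 1660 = -0.02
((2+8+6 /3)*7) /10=42 /5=8.40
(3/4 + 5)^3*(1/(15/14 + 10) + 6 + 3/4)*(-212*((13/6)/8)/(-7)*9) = 106657710549/1111040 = 95998.08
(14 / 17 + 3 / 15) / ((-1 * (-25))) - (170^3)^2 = -51292334124999913 / 2125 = -24137568999999.96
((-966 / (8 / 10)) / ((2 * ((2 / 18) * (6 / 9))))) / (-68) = 119.86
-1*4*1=-4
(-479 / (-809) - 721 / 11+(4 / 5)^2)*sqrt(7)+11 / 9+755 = 6806 / 9 - 14308116*sqrt(7) / 222475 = 586.07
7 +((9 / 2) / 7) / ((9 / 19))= 117 / 14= 8.36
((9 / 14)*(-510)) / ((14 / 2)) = -2295 / 49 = -46.84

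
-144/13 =-11.08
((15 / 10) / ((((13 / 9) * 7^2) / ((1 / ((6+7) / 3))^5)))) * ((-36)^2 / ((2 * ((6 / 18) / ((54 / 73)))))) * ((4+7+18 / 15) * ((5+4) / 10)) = 94530599316 / 431637394825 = 0.22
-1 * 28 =-28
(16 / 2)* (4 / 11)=32 / 11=2.91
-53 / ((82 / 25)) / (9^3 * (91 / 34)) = -22525 / 2719899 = -0.01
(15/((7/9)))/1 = 135/7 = 19.29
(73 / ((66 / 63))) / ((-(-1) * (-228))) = -511 / 1672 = -0.31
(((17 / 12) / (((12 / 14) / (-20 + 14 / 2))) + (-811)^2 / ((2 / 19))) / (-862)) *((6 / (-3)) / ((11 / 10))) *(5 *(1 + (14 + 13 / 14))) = 228007169525 / 217224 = 1049640.78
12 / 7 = 1.71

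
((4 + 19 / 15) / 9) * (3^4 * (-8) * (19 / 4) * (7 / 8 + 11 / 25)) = -1184289 / 500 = -2368.58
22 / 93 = 0.24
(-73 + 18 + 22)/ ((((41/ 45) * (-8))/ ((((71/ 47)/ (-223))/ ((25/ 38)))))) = -400653/ 8594420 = -0.05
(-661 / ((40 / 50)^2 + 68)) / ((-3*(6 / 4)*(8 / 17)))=280925 / 61776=4.55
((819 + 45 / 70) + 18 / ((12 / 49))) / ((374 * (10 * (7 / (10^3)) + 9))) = 312600 / 1187263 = 0.26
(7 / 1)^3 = 343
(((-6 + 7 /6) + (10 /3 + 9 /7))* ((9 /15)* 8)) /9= -4 /35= -0.11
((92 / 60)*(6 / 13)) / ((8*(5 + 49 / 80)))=92 / 5837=0.02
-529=-529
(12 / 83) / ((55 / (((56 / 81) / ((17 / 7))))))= 1568 / 2095335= 0.00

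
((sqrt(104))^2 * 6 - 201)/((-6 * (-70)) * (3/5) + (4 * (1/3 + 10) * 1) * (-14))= -1269/980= -1.29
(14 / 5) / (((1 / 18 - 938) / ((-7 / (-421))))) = -1764 / 35538715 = -0.00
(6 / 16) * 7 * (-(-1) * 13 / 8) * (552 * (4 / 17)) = 18837 / 34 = 554.03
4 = 4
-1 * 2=-2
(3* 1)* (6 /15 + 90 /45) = 36 /5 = 7.20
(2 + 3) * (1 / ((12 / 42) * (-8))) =-2.19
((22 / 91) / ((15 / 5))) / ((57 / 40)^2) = 35200 / 886977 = 0.04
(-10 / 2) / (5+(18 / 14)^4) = -12005 / 18566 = -0.65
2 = 2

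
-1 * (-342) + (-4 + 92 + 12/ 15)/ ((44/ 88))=2598/ 5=519.60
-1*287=-287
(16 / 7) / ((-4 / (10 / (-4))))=10 / 7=1.43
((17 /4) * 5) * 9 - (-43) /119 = 91207 /476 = 191.61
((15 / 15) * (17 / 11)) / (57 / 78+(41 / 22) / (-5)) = 1105 / 256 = 4.32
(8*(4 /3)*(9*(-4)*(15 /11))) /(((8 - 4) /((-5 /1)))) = 7200 /11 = 654.55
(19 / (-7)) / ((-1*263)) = 19 / 1841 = 0.01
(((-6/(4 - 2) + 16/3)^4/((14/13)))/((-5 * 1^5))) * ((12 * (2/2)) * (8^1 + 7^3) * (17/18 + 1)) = -45085.44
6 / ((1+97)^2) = 3 / 4802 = 0.00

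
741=741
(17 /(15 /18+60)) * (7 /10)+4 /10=1087 /1825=0.60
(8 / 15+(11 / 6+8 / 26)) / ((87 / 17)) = 17731 / 33930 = 0.52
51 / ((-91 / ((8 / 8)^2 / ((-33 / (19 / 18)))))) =323 / 18018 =0.02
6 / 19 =0.32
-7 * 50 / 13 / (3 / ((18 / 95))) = -420 / 247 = -1.70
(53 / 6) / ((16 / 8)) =53 / 12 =4.42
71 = 71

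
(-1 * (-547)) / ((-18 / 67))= -36649 / 18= -2036.06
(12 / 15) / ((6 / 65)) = 26 / 3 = 8.67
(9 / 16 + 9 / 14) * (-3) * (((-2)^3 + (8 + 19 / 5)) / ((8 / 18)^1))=-13851 / 448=-30.92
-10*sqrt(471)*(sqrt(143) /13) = -10*sqrt(67353) /13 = -199.63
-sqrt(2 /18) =-1 /3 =-0.33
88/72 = 11/9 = 1.22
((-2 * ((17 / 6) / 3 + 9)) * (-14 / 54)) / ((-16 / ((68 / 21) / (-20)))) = 3043 / 58320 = 0.05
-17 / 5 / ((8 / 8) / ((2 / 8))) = -17 / 20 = -0.85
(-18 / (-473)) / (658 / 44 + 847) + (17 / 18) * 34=26183725 / 815409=32.11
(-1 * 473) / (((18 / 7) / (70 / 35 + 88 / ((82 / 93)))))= -6910057 / 369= -18726.44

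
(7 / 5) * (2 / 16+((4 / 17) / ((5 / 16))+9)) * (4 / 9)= 15673 / 2550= 6.15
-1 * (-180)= 180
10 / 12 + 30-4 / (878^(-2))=-18501031 / 6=-3083505.17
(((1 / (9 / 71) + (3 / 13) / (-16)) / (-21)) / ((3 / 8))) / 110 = -0.01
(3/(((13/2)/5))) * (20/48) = 25/26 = 0.96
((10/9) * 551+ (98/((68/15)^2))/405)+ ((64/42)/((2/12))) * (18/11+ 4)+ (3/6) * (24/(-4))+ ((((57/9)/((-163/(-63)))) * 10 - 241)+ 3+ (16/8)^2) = 13094187459/29017912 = 451.24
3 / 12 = 1 / 4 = 0.25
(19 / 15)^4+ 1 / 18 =266267 / 101250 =2.63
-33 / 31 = -1.06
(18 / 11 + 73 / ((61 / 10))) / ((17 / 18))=164304 / 11407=14.40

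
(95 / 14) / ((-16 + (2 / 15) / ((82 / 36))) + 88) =19475 / 206808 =0.09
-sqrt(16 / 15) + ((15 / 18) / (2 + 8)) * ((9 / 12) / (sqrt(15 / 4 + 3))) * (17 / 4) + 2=-4 * sqrt(15) / 15 + 17 * sqrt(3) / 288 + 2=1.07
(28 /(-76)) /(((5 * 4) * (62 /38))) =-7 /620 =-0.01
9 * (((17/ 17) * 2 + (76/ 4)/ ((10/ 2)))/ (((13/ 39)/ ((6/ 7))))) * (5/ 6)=783/ 7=111.86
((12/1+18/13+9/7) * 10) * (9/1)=120150/91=1320.33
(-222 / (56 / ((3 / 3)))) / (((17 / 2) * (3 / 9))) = -333 / 238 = -1.40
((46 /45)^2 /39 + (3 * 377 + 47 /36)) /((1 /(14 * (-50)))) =-2503926523 /3159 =-792632.64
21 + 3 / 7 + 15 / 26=4005 / 182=22.01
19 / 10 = 1.90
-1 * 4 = -4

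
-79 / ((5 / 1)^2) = -3.16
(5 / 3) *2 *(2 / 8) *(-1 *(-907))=755.83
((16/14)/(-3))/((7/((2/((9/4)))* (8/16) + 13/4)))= -38/189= -0.20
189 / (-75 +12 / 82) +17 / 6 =631 / 2046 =0.31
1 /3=0.33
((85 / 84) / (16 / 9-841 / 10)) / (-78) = 425 / 2696876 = 0.00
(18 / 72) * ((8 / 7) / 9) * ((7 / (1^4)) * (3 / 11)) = 2 / 33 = 0.06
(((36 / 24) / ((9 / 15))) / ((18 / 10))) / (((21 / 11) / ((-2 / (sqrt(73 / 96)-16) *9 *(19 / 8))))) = 5225 *sqrt(438) / 1029126 + 334400 / 171521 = 2.06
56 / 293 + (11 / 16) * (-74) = -118803 / 2344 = -50.68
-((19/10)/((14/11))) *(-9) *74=69597/70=994.24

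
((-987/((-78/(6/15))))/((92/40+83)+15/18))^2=974169/282105616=0.00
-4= -4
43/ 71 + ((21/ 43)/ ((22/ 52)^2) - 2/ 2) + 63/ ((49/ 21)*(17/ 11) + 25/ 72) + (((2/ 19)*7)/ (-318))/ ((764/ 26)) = 24386548521586307/ 1334778892768266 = 18.27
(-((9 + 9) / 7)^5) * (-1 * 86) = 162502848 / 16807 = 9668.76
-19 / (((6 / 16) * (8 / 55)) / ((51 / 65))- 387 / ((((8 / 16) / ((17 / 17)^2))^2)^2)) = 3553 / 1157891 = 0.00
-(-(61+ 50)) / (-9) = -37 / 3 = -12.33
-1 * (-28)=28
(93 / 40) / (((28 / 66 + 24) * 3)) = 33 / 1040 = 0.03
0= 0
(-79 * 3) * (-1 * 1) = 237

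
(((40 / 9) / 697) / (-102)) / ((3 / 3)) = -20 / 319923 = -0.00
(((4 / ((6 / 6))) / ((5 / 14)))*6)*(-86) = -28896 / 5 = -5779.20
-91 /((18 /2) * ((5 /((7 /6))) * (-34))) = 637 /9180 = 0.07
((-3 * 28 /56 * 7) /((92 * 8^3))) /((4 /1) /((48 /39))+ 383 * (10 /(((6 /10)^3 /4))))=-567 /180416586752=-0.00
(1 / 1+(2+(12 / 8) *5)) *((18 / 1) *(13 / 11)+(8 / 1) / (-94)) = 115017 / 517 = 222.47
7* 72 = 504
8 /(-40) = -0.20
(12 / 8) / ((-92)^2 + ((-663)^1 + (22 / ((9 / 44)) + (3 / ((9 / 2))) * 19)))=27 / 142582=0.00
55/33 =5/3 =1.67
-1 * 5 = -5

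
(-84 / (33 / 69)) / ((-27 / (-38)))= -24472 / 99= -247.19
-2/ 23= -0.09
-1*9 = -9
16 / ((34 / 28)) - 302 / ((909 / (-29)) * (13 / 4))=3242552 / 200889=16.14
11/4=2.75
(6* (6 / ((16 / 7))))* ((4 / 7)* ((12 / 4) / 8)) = 27 / 8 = 3.38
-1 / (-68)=1 / 68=0.01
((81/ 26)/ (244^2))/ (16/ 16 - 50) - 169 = -12818458097/ 75848864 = -169.00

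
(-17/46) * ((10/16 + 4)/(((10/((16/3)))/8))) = -2516/345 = -7.29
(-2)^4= 16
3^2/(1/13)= 117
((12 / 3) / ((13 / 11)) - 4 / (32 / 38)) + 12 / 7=127 / 364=0.35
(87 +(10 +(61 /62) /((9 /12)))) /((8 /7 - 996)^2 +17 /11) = 4928077 /49612811277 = 0.00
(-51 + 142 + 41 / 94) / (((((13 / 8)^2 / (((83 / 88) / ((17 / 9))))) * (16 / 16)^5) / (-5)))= -128409300 / 1485341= -86.45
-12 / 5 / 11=-12 / 55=-0.22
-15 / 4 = -3.75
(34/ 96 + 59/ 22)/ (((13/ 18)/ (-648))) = -389529/ 143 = -2723.98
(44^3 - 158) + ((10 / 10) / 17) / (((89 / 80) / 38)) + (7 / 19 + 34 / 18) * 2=21999869674 / 258723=85032.52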